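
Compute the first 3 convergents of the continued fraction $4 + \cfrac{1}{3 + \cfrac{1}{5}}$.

Using the convergent recurrence p_i = a_i*p_{i-1} + p_{i-2}, q_i = a_i*q_{i-1} + q_{i-2} with p_{-2}=0, p_{-1}=1, q_{-2}=1, q_{-1}=0:
  i=0: a_0=4, p_0 = 4*1 + 0 = 4, q_0 = 4*0 + 1 = 1.
  i=1: a_1=3, p_1 = 3*4 + 1 = 13, q_1 = 3*1 + 0 = 3.
  i=2: a_2=5, p_2 = 5*13 + 4 = 69, q_2 = 5*3 + 1 = 16.

4/1, 13/3, 69/16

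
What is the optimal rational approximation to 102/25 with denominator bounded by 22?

53/13

Expand x = 102/25 as a continued fraction with the Euclidean algorithm:
  102 = 4*25 + 2, so a_0 = 4.
  25 = 12*2 + 1, so a_1 = 12.
  2 = 2*1 + 0, so a_2 = 2.
so x = [4; 12, 2].
Convergents (p_i = a_i*p_{i-1} + p_{i-2}, q_i = a_i*q_{i-1} + q_{i-2} with p_{-2}=0, p_{-1}=1, q_{-2}=1, q_{-1}=0), until the denominator exceeds 22:
  i=0: a_0=4, p_0 = 4*1 + 0 = 4, q_0 = 4*0 + 1 = 1.
  i=1: a_1=12, p_1 = 12*4 + 1 = 49, q_1 = 12*1 + 0 = 12.
  i=2: a_2=2, p_2 = 2*49 + 4 = 102, q_2 = 2*12 + 1 = 25.
q_2 = 25 > 22, so the last convergent with denominator <= 22 is p_1/q_1 = 49/12.
The closest fraction with denominator <= 22 is either p_1/q_1 or the intermediate fraction (k*p_1 + p_0)/(k*q_1 + q_0) with the largest k >= 1 whose denominator stays <= 22; these approach x as k grows, and every other convergent or intermediate fraction in range is farther away.
Largest k: floor((22 - q_0)/q_1) = floor((22 - 1)/12) = 1.
That gives (1*49 + 4)/(1*12 + 1) = 53/13.
Compare the errors: |x - 49/12| = |102*12 - 49*25|/(25*12) = 1/300, and |x - 53/13| = |102*13 - 53*25|/(25*13) = 1/325.
Cross-multiplying, 1*300 = 300 < 325 = 1*325, so 1/325 is smaller: the intermediate fraction 53/13 is closer to x than 49/12.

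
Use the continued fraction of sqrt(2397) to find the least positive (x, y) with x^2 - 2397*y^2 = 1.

First expand sqrt(2397) as a continued fraction. With x_i = (sqrt(2397) + m_i)/d_i and (m_0, d_0) = (0, 1): a_0 = floor(sqrt(2397)) = 48, since 48^2 = 2304 <= 2397 < 2401 = 49^2.
Iterate m_{i+1} = d_i*a_i - m_i, d_{i+1} = (2397 - m_{i+1}^2)/d_i, a_{i+1} = floor((a_0 + m_{i+1})/d_{i+1}):
  m_1 = 1*48 - 0 = 48, d_1 = (2397 - 48^2)/1 = 93/1 = 93, a_1 = floor((48 + 48)/93) = 1.
  m_2 = 93*1 - 48 = 45, d_2 = (2397 - 45^2)/93 = 372/93 = 4, a_2 = floor((48 + 45)/4) = 23.
  m_3 = 4*23 - 45 = 47, d_3 = (2397 - 47^2)/4 = 188/4 = 47, a_3 = floor((48 + 47)/47) = 2.
  m_4 = 47*2 - 47 = 47, d_4 = (2397 - 47^2)/47 = 188/47 = 4, a_4 = floor((48 + 47)/4) = 23.
  m_5 = 4*23 - 47 = 45, d_5 = (2397 - 45^2)/4 = 372/4 = 93, a_5 = floor((48 + 45)/93) = 1.
  m_6 = 93*1 - 45 = 48, d_6 = (2397 - 48^2)/93 = 93/93 = 1, a_6 = floor((48 + 48)/1) = 96.
  m_7 = 1*96 - 48 = 48, d_7 = (2397 - 48^2)/1 = 93/1 = 93: (m_7, d_7) = (m_1, d_1) = (48, 93), so from here the quotients repeat a_1, ..., a_6; the period length is 6.
So sqrt(2397) = [48; (1, 23, 2, 23, 1, 96)] with period length k = 6.
k is even, so the fundamental solution of x^2 - 2397y^2 = 1 is (p_{k-1}, q_{k-1}) = (p_5, q_5); compute convergents through index 5.
Convergents (p_i = a_i*p_{i-1} + p_{i-2}, q_i = a_i*q_{i-1} + q_{i-2} with p_{-2}=0, p_{-1}=1, q_{-2}=1, q_{-1}=0):
  i=0: a_0=48, p_0 = 48*1 + 0 = 48, q_0 = 48*0 + 1 = 1.
  i=1: a_1=1, p_1 = 1*48 + 1 = 49, q_1 = 1*1 + 0 = 1.
  i=2: a_2=23, p_2 = 23*49 + 48 = 1175, q_2 = 23*1 + 1 = 24.
  i=3: a_3=2, p_3 = 2*1175 + 49 = 2399, q_3 = 2*24 + 1 = 49.
  i=4: a_4=23, p_4 = 23*2399 + 1175 = 56352, q_4 = 23*49 + 24 = 1151.
  i=5: a_5=1, p_5 = 1*56352 + 2399 = 58751, q_5 = 1*1151 + 49 = 1200.
Check: 58751^2 - 2397*1200^2 = 3451680001 - 3451680000 = 1, so (x, y) = (58751, 1200) solves the equation, and by the theorem it is the least positive solution.

(x, y) = (58751, 1200)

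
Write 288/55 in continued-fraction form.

Run the Euclidean algorithm on 288 and 55; the successive quotients are the partial quotients a_0, a_1, ... (each step inverts the fractional part left over by the previous one):
  288 = 5*55 + 13, so a_0 = 5.
  55 = 4*13 + 3, so a_1 = 4.
  13 = 4*3 + 1, so a_2 = 4.
  3 = 3*1 + 0, so a_3 = 3.
The remainder reaches 0 after 4 divisions, so the expansion has 4 partial quotients, read off in order.

[5; 4, 4, 3]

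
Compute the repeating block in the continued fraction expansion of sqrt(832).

[28; (1, 5, 2, 2, 1, 13, 1, 2, 2, 5, 1, 56)]

Write x_i = (sqrt(832) + m_i)/d_i with (m_0, d_0) = (0, 1). a_0 = floor(sqrt(832)) = 28, since 28^2 = 784 <= 832 < 841 = 29^2.
Iterate m_{i+1} = d_i*a_i - m_i, d_{i+1} = (832 - m_{i+1}^2)/d_i, a_{i+1} = floor((a_0 + m_{i+1})/d_{i+1}):
  m_1 = 1*28 - 0 = 28, d_1 = (832 - 28^2)/1 = 48/1 = 48, a_1 = floor((28 + 28)/48) = 1.
  m_2 = 48*1 - 28 = 20, d_2 = (832 - 20^2)/48 = 432/48 = 9, a_2 = floor((28 + 20)/9) = 5.
  m_3 = 9*5 - 20 = 25, d_3 = (832 - 25^2)/9 = 207/9 = 23, a_3 = floor((28 + 25)/23) = 2.
  m_4 = 23*2 - 25 = 21, d_4 = (832 - 21^2)/23 = 391/23 = 17, a_4 = floor((28 + 21)/17) = 2.
  m_5 = 17*2 - 21 = 13, d_5 = (832 - 13^2)/17 = 663/17 = 39, a_5 = floor((28 + 13)/39) = 1.
  m_6 = 39*1 - 13 = 26, d_6 = (832 - 26^2)/39 = 156/39 = 4, a_6 = floor((28 + 26)/4) = 13.
  m_7 = 4*13 - 26 = 26, d_7 = (832 - 26^2)/4 = 156/4 = 39, a_7 = floor((28 + 26)/39) = 1.
  m_8 = 39*1 - 26 = 13, d_8 = (832 - 13^2)/39 = 663/39 = 17, a_8 = floor((28 + 13)/17) = 2.
  m_9 = 17*2 - 13 = 21, d_9 = (832 - 21^2)/17 = 391/17 = 23, a_9 = floor((28 + 21)/23) = 2.
  m_10 = 23*2 - 21 = 25, d_10 = (832 - 25^2)/23 = 207/23 = 9, a_10 = floor((28 + 25)/9) = 5.
  m_11 = 9*5 - 25 = 20, d_11 = (832 - 20^2)/9 = 432/9 = 48, a_11 = floor((28 + 20)/48) = 1.
  m_12 = 48*1 - 20 = 28, d_12 = (832 - 28^2)/48 = 48/48 = 1, a_12 = floor((28 + 28)/1) = 56.
  m_13 = 1*56 - 28 = 28, d_13 = (832 - 28^2)/1 = 48/1 = 48: (m_13, d_13) = (m_1, d_1) = (28, 48), so from here the quotients repeat a_1, ..., a_12; the period length is 12.
Hence the expansion of sqrt(832) is a_0 = 28 followed by the repeating block 1, 5, 2, 2, 1, 13, 1, 2, 2, 5, 1, 56 (period 12).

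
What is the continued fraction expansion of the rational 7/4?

Run the Euclidean algorithm on 7 and 4; the successive quotients are the partial quotients a_0, a_1, ... (each step inverts the fractional part left over by the previous one):
  7 = 1*4 + 3, so a_0 = 1.
  4 = 1*3 + 1, so a_1 = 1.
  3 = 3*1 + 0, so a_2 = 3.
The remainder reaches 0 after 3 divisions, so the expansion has 3 partial quotients, read off in order.

[1; 1, 3]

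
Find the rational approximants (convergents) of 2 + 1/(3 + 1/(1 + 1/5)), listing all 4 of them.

Using the convergent recurrence p_i = a_i*p_{i-1} + p_{i-2}, q_i = a_i*q_{i-1} + q_{i-2} with p_{-2}=0, p_{-1}=1, q_{-2}=1, q_{-1}=0:
  i=0: a_0=2, p_0 = 2*1 + 0 = 2, q_0 = 2*0 + 1 = 1.
  i=1: a_1=3, p_1 = 3*2 + 1 = 7, q_1 = 3*1 + 0 = 3.
  i=2: a_2=1, p_2 = 1*7 + 2 = 9, q_2 = 1*3 + 1 = 4.
  i=3: a_3=5, p_3 = 5*9 + 7 = 52, q_3 = 5*4 + 3 = 23.

2/1, 7/3, 9/4, 52/23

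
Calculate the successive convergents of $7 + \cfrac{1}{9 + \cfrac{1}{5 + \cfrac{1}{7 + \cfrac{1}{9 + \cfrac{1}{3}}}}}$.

Using the convergent recurrence p_i = a_i*p_{i-1} + p_{i-2}, q_i = a_i*q_{i-1} + q_{i-2} with p_{-2}=0, p_{-1}=1, q_{-2}=1, q_{-1}=0:
  i=0: a_0=7, p_0 = 7*1 + 0 = 7, q_0 = 7*0 + 1 = 1.
  i=1: a_1=9, p_1 = 9*7 + 1 = 64, q_1 = 9*1 + 0 = 9.
  i=2: a_2=5, p_2 = 5*64 + 7 = 327, q_2 = 5*9 + 1 = 46.
  i=3: a_3=7, p_3 = 7*327 + 64 = 2353, q_3 = 7*46 + 9 = 331.
  i=4: a_4=9, p_4 = 9*2353 + 327 = 21504, q_4 = 9*331 + 46 = 3025.
  i=5: a_5=3, p_5 = 3*21504 + 2353 = 66865, q_5 = 3*3025 + 331 = 9406.

7/1, 64/9, 327/46, 2353/331, 21504/3025, 66865/9406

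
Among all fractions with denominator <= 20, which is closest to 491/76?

Expand x = 491/76 as a continued fraction with the Euclidean algorithm:
  491 = 6*76 + 35, so a_0 = 6.
  76 = 2*35 + 6, so a_1 = 2.
  35 = 5*6 + 5, so a_2 = 5.
  6 = 1*5 + 1, so a_3 = 1.
  5 = 5*1 + 0, so a_4 = 5.
so x = [6; 2, 5, 1, 5].
Convergents (p_i = a_i*p_{i-1} + p_{i-2}, q_i = a_i*q_{i-1} + q_{i-2} with p_{-2}=0, p_{-1}=1, q_{-2}=1, q_{-1}=0), until the denominator exceeds 20:
  i=0: a_0=6, p_0 = 6*1 + 0 = 6, q_0 = 6*0 + 1 = 1.
  i=1: a_1=2, p_1 = 2*6 + 1 = 13, q_1 = 2*1 + 0 = 2.
  i=2: a_2=5, p_2 = 5*13 + 6 = 71, q_2 = 5*2 + 1 = 11.
  i=3: a_3=1, p_3 = 1*71 + 13 = 84, q_3 = 1*11 + 2 = 13.
  i=4: a_4=5, p_4 = 5*84 + 71 = 491, q_4 = 5*13 + 11 = 76.
q_4 = 76 > 20, so the last convergent with denominator <= 20 is p_3/q_3 = 84/13.
The closest fraction with denominator <= 20 is either p_3/q_3 or the intermediate fraction (k*p_3 + p_2)/(k*q_3 + q_2) with the largest k >= 1 whose denominator stays <= 20; these approach x as k grows, and every other convergent or intermediate fraction in range is farther away.
Largest k: floor((20 - q_2)/q_3) = floor((20 - 11)/13) = 0.
Since k = 0, no intermediate fraction beyond p_3/q_3 has denominator <= 20, so the convergent 84/13 is the closest (its error is |491*13 - 84*76|/(76*13) = 1/988).

84/13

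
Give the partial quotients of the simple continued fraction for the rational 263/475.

Run the Euclidean algorithm on 263 and 475; the successive quotients are the partial quotients a_0, a_1, ... (each step inverts the fractional part left over by the previous one):
  263 = 0*475 + 263, so a_0 = 0.
  475 = 1*263 + 212, so a_1 = 1.
  263 = 1*212 + 51, so a_2 = 1.
  212 = 4*51 + 8, so a_3 = 4.
  51 = 6*8 + 3, so a_4 = 6.
  8 = 2*3 + 2, so a_5 = 2.
  3 = 1*2 + 1, so a_6 = 1.
  2 = 2*1 + 0, so a_7 = 2.
The remainder reaches 0 after 8 divisions, so the expansion has 8 partial quotients, read off in order.

[0; 1, 1, 4, 6, 2, 1, 2]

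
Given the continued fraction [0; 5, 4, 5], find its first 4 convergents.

0/1, 1/5, 4/21, 21/110

Using the convergent recurrence p_i = a_i*p_{i-1} + p_{i-2}, q_i = a_i*q_{i-1} + q_{i-2} with p_{-2}=0, p_{-1}=1, q_{-2}=1, q_{-1}=0:
  i=0: a_0=0, p_0 = 0*1 + 0 = 0, q_0 = 0*0 + 1 = 1.
  i=1: a_1=5, p_1 = 5*0 + 1 = 1, q_1 = 5*1 + 0 = 5.
  i=2: a_2=4, p_2 = 4*1 + 0 = 4, q_2 = 4*5 + 1 = 21.
  i=3: a_3=5, p_3 = 5*4 + 1 = 21, q_3 = 5*21 + 5 = 110.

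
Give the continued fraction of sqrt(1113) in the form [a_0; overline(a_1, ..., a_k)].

Write x_i = (sqrt(1113) + m_i)/d_i with (m_0, d_0) = (0, 1). a_0 = floor(sqrt(1113)) = 33, since 33^2 = 1089 <= 1113 < 1156 = 34^2.
Iterate m_{i+1} = d_i*a_i - m_i, d_{i+1} = (1113 - m_{i+1}^2)/d_i, a_{i+1} = floor((a_0 + m_{i+1})/d_{i+1}):
  m_1 = 1*33 - 0 = 33, d_1 = (1113 - 33^2)/1 = 24/1 = 24, a_1 = floor((33 + 33)/24) = 2.
  m_2 = 24*2 - 33 = 15, d_2 = (1113 - 15^2)/24 = 888/24 = 37, a_2 = floor((33 + 15)/37) = 1.
  m_3 = 37*1 - 15 = 22, d_3 = (1113 - 22^2)/37 = 629/37 = 17, a_3 = floor((33 + 22)/17) = 3.
  m_4 = 17*3 - 22 = 29, d_4 = (1113 - 29^2)/17 = 272/17 = 16, a_4 = floor((33 + 29)/16) = 3.
  m_5 = 16*3 - 29 = 19, d_5 = (1113 - 19^2)/16 = 752/16 = 47, a_5 = floor((33 + 19)/47) = 1.
  m_6 = 47*1 - 19 = 28, d_6 = (1113 - 28^2)/47 = 329/47 = 7, a_6 = floor((33 + 28)/7) = 8.
  m_7 = 7*8 - 28 = 28, d_7 = (1113 - 28^2)/7 = 329/7 = 47, a_7 = floor((33 + 28)/47) = 1.
  m_8 = 47*1 - 28 = 19, d_8 = (1113 - 19^2)/47 = 752/47 = 16, a_8 = floor((33 + 19)/16) = 3.
  m_9 = 16*3 - 19 = 29, d_9 = (1113 - 29^2)/16 = 272/16 = 17, a_9 = floor((33 + 29)/17) = 3.
  m_10 = 17*3 - 29 = 22, d_10 = (1113 - 22^2)/17 = 629/17 = 37, a_10 = floor((33 + 22)/37) = 1.
  m_11 = 37*1 - 22 = 15, d_11 = (1113 - 15^2)/37 = 888/37 = 24, a_11 = floor((33 + 15)/24) = 2.
  m_12 = 24*2 - 15 = 33, d_12 = (1113 - 33^2)/24 = 24/24 = 1, a_12 = floor((33 + 33)/1) = 66.
  m_13 = 1*66 - 33 = 33, d_13 = (1113 - 33^2)/1 = 24/1 = 24: (m_13, d_13) = (m_1, d_1) = (33, 24), so from here the quotients repeat a_1, ..., a_12; the period length is 12.
Hence the expansion of sqrt(1113) is a_0 = 33 followed by the repeating block 2, 1, 3, 3, 1, 8, 1, 3, 3, 1, 2, 66 (period 12).

[33; overline(2, 1, 3, 3, 1, 8, 1, 3, 3, 1, 2, 66)]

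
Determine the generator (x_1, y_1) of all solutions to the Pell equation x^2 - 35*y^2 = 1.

(x, y) = (6, 1)

First expand sqrt(35) as a continued fraction. With x_i = (sqrt(35) + m_i)/d_i and (m_0, d_0) = (0, 1): a_0 = floor(sqrt(35)) = 5, since 5^2 = 25 <= 35 < 36 = 6^2.
Iterate m_{i+1} = d_i*a_i - m_i, d_{i+1} = (35 - m_{i+1}^2)/d_i, a_{i+1} = floor((a_0 + m_{i+1})/d_{i+1}):
  m_1 = 1*5 - 0 = 5, d_1 = (35 - 5^2)/1 = 10/1 = 10, a_1 = floor((5 + 5)/10) = 1.
  m_2 = 10*1 - 5 = 5, d_2 = (35 - 5^2)/10 = 10/10 = 1, a_2 = floor((5 + 5)/1) = 10.
  m_3 = 1*10 - 5 = 5, d_3 = (35 - 5^2)/1 = 10/1 = 10: (m_3, d_3) = (m_1, d_1) = (5, 10), so from here the quotients repeat a_1, a_2; the period length is 2.
So sqrt(35) = [5; (1, 10)] with period length k = 2.
k is even, so the fundamental solution of x^2 - 35y^2 = 1 is (p_{k-1}, q_{k-1}) = (p_1, q_1); compute convergents through index 1.
Convergents (p_i = a_i*p_{i-1} + p_{i-2}, q_i = a_i*q_{i-1} + q_{i-2} with p_{-2}=0, p_{-1}=1, q_{-2}=1, q_{-1}=0):
  i=0: a_0=5, p_0 = 5*1 + 0 = 5, q_0 = 5*0 + 1 = 1.
  i=1: a_1=1, p_1 = 1*5 + 1 = 6, q_1 = 1*1 + 0 = 1.
Check: 6^2 - 35*1^2 = 36 - 35 = 1, so (x, y) = (6, 1) solves the equation, and by the theorem it is the least positive solution.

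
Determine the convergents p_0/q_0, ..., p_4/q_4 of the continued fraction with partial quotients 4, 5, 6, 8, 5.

4/1, 21/5, 130/31, 1061/253, 5435/1296

Using the convergent recurrence p_i = a_i*p_{i-1} + p_{i-2}, q_i = a_i*q_{i-1} + q_{i-2} with p_{-2}=0, p_{-1}=1, q_{-2}=1, q_{-1}=0:
  i=0: a_0=4, p_0 = 4*1 + 0 = 4, q_0 = 4*0 + 1 = 1.
  i=1: a_1=5, p_1 = 5*4 + 1 = 21, q_1 = 5*1 + 0 = 5.
  i=2: a_2=6, p_2 = 6*21 + 4 = 130, q_2 = 6*5 + 1 = 31.
  i=3: a_3=8, p_3 = 8*130 + 21 = 1061, q_3 = 8*31 + 5 = 253.
  i=4: a_4=5, p_4 = 5*1061 + 130 = 5435, q_4 = 5*253 + 31 = 1296.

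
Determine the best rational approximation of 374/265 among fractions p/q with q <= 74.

Expand x = 374/265 as a continued fraction with the Euclidean algorithm:
  374 = 1*265 + 109, so a_0 = 1.
  265 = 2*109 + 47, so a_1 = 2.
  109 = 2*47 + 15, so a_2 = 2.
  47 = 3*15 + 2, so a_3 = 3.
  15 = 7*2 + 1, so a_4 = 7.
  2 = 2*1 + 0, so a_5 = 2.
so x = [1; 2, 2, 3, 7, 2].
Convergents (p_i = a_i*p_{i-1} + p_{i-2}, q_i = a_i*q_{i-1} + q_{i-2} with p_{-2}=0, p_{-1}=1, q_{-2}=1, q_{-1}=0), until the denominator exceeds 74:
  i=0: a_0=1, p_0 = 1*1 + 0 = 1, q_0 = 1*0 + 1 = 1.
  i=1: a_1=2, p_1 = 2*1 + 1 = 3, q_1 = 2*1 + 0 = 2.
  i=2: a_2=2, p_2 = 2*3 + 1 = 7, q_2 = 2*2 + 1 = 5.
  i=3: a_3=3, p_3 = 3*7 + 3 = 24, q_3 = 3*5 + 2 = 17.
  i=4: a_4=7, p_4 = 7*24 + 7 = 175, q_4 = 7*17 + 5 = 124.
q_4 = 124 > 74, so the last convergent with denominator <= 74 is p_3/q_3 = 24/17.
The closest fraction with denominator <= 74 is either p_3/q_3 or the intermediate fraction (k*p_3 + p_2)/(k*q_3 + q_2) with the largest k >= 1 whose denominator stays <= 74; these approach x as k grows, and every other convergent or intermediate fraction in range is farther away.
Largest k: floor((74 - q_2)/q_3) = floor((74 - 5)/17) = 4.
That gives (4*24 + 7)/(4*17 + 5) = 103/73.
Compare the errors: |x - 24/17| = |374*17 - 24*265|/(265*17) = 2/4505, and |x - 103/73| = |374*73 - 103*265|/(265*73) = 7/19345.
Cross-multiplying, 7*4505 = 31535 < 38690 = 2*19345, so 7/19345 is smaller: the intermediate fraction 103/73 is closer to x than 24/17.

103/73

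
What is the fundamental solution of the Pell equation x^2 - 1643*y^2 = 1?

First expand sqrt(1643) as a continued fraction. With x_i = (sqrt(1643) + m_i)/d_i and (m_0, d_0) = (0, 1): a_0 = floor(sqrt(1643)) = 40, since 40^2 = 1600 <= 1643 < 1681 = 41^2.
Iterate m_{i+1} = d_i*a_i - m_i, d_{i+1} = (1643 - m_{i+1}^2)/d_i, a_{i+1} = floor((a_0 + m_{i+1})/d_{i+1}):
  m_1 = 1*40 - 0 = 40, d_1 = (1643 - 40^2)/1 = 43/1 = 43, a_1 = floor((40 + 40)/43) = 1.
  m_2 = 43*1 - 40 = 3, d_2 = (1643 - 3^2)/43 = 1634/43 = 38, a_2 = floor((40 + 3)/38) = 1.
  m_3 = 38*1 - 3 = 35, d_3 = (1643 - 35^2)/38 = 418/38 = 11, a_3 = floor((40 + 35)/11) = 6.
  m_4 = 11*6 - 35 = 31, d_4 = (1643 - 31^2)/11 = 682/11 = 62, a_4 = floor((40 + 31)/62) = 1.
  m_5 = 62*1 - 31 = 31, d_5 = (1643 - 31^2)/62 = 682/62 = 11, a_5 = floor((40 + 31)/11) = 6.
  m_6 = 11*6 - 31 = 35, d_6 = (1643 - 35^2)/11 = 418/11 = 38, a_6 = floor((40 + 35)/38) = 1.
  m_7 = 38*1 - 35 = 3, d_7 = (1643 - 3^2)/38 = 1634/38 = 43, a_7 = floor((40 + 3)/43) = 1.
  m_8 = 43*1 - 3 = 40, d_8 = (1643 - 40^2)/43 = 43/43 = 1, a_8 = floor((40 + 40)/1) = 80.
  m_9 = 1*80 - 40 = 40, d_9 = (1643 - 40^2)/1 = 43/1 = 43: (m_9, d_9) = (m_1, d_1) = (40, 43), so from here the quotients repeat a_1, ..., a_8; the period length is 8.
So sqrt(1643) = [40; (1, 1, 6, 1, 6, 1, 1, 80)] with period length k = 8.
k is even, so the fundamental solution of x^2 - 1643y^2 = 1 is (p_{k-1}, q_{k-1}) = (p_7, q_7); compute convergents through index 7.
Convergents (p_i = a_i*p_{i-1} + p_{i-2}, q_i = a_i*q_{i-1} + q_{i-2} with p_{-2}=0, p_{-1}=1, q_{-2}=1, q_{-1}=0):
  i=0: a_0=40, p_0 = 40*1 + 0 = 40, q_0 = 40*0 + 1 = 1.
  i=1: a_1=1, p_1 = 1*40 + 1 = 41, q_1 = 1*1 + 0 = 1.
  i=2: a_2=1, p_2 = 1*41 + 40 = 81, q_2 = 1*1 + 1 = 2.
  i=3: a_3=6, p_3 = 6*81 + 41 = 527, q_3 = 6*2 + 1 = 13.
  i=4: a_4=1, p_4 = 1*527 + 81 = 608, q_4 = 1*13 + 2 = 15.
  i=5: a_5=6, p_5 = 6*608 + 527 = 4175, q_5 = 6*15 + 13 = 103.
  i=6: a_6=1, p_6 = 1*4175 + 608 = 4783, q_6 = 1*103 + 15 = 118.
  i=7: a_7=1, p_7 = 1*4783 + 4175 = 8958, q_7 = 1*118 + 103 = 221.
Check: 8958^2 - 1643*221^2 = 80245764 - 80245763 = 1, so (x, y) = (8958, 221) solves the equation, and by the theorem it is the least positive solution.

(x, y) = (8958, 221)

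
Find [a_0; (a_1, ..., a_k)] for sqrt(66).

[8; (8, 16)]

Write x_i = (sqrt(66) + m_i)/d_i with (m_0, d_0) = (0, 1). a_0 = floor(sqrt(66)) = 8, since 8^2 = 64 <= 66 < 81 = 9^2.
Iterate m_{i+1} = d_i*a_i - m_i, d_{i+1} = (66 - m_{i+1}^2)/d_i, a_{i+1} = floor((a_0 + m_{i+1})/d_{i+1}):
  m_1 = 1*8 - 0 = 8, d_1 = (66 - 8^2)/1 = 2/1 = 2, a_1 = floor((8 + 8)/2) = 8.
  m_2 = 2*8 - 8 = 8, d_2 = (66 - 8^2)/2 = 2/2 = 1, a_2 = floor((8 + 8)/1) = 16.
  m_3 = 1*16 - 8 = 8, d_3 = (66 - 8^2)/1 = 2/1 = 2: (m_3, d_3) = (m_1, d_1) = (8, 2), so from here the quotients repeat a_1, a_2; the period length is 2.
Hence the expansion of sqrt(66) is a_0 = 8 followed by the repeating block 8, 16 (period 2).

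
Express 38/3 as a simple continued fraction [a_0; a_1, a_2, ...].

[12; 1, 2]

Run the Euclidean algorithm on 38 and 3; the successive quotients are the partial quotients a_0, a_1, ... (each step inverts the fractional part left over by the previous one):
  38 = 12*3 + 2, so a_0 = 12.
  3 = 1*2 + 1, so a_1 = 1.
  2 = 2*1 + 0, so a_2 = 2.
The remainder reaches 0 after 3 divisions, so the expansion has 3 partial quotients, read off in order.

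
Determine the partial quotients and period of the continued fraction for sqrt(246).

Write x_i = (sqrt(246) + m_i)/d_i with (m_0, d_0) = (0, 1). a_0 = floor(sqrt(246)) = 15, since 15^2 = 225 <= 246 < 256 = 16^2.
Iterate m_{i+1} = d_i*a_i - m_i, d_{i+1} = (246 - m_{i+1}^2)/d_i, a_{i+1} = floor((a_0 + m_{i+1})/d_{i+1}):
  m_1 = 1*15 - 0 = 15, d_1 = (246 - 15^2)/1 = 21/1 = 21, a_1 = floor((15 + 15)/21) = 1.
  m_2 = 21*1 - 15 = 6, d_2 = (246 - 6^2)/21 = 210/21 = 10, a_2 = floor((15 + 6)/10) = 2.
  m_3 = 10*2 - 6 = 14, d_3 = (246 - 14^2)/10 = 50/10 = 5, a_3 = floor((15 + 14)/5) = 5.
  m_4 = 5*5 - 14 = 11, d_4 = (246 - 11^2)/5 = 125/5 = 25, a_4 = floor((15 + 11)/25) = 1.
  m_5 = 25*1 - 11 = 14, d_5 = (246 - 14^2)/25 = 50/25 = 2, a_5 = floor((15 + 14)/2) = 14.
  m_6 = 2*14 - 14 = 14, d_6 = (246 - 14^2)/2 = 50/2 = 25, a_6 = floor((15 + 14)/25) = 1.
  m_7 = 25*1 - 14 = 11, d_7 = (246 - 11^2)/25 = 125/25 = 5, a_7 = floor((15 + 11)/5) = 5.
  m_8 = 5*5 - 11 = 14, d_8 = (246 - 14^2)/5 = 50/5 = 10, a_8 = floor((15 + 14)/10) = 2.
  m_9 = 10*2 - 14 = 6, d_9 = (246 - 6^2)/10 = 210/10 = 21, a_9 = floor((15 + 6)/21) = 1.
  m_10 = 21*1 - 6 = 15, d_10 = (246 - 15^2)/21 = 21/21 = 1, a_10 = floor((15 + 15)/1) = 30.
  m_11 = 1*30 - 15 = 15, d_11 = (246 - 15^2)/1 = 21/1 = 21: (m_11, d_11) = (m_1, d_1) = (15, 21), so from here the quotients repeat a_1, ..., a_10; the period length is 10.
Hence the expansion of sqrt(246) is a_0 = 15 followed by the repeating block 1, 2, 5, 1, 14, 1, 5, 2, 1, 30 (period 10).

[15; (1, 2, 5, 1, 14, 1, 5, 2, 1, 30)]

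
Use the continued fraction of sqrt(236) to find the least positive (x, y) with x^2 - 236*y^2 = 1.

(x, y) = (561799, 36570)

First expand sqrt(236) as a continued fraction. With x_i = (sqrt(236) + m_i)/d_i and (m_0, d_0) = (0, 1): a_0 = floor(sqrt(236)) = 15, since 15^2 = 225 <= 236 < 256 = 16^2.
Iterate m_{i+1} = d_i*a_i - m_i, d_{i+1} = (236 - m_{i+1}^2)/d_i, a_{i+1} = floor((a_0 + m_{i+1})/d_{i+1}):
  m_1 = 1*15 - 0 = 15, d_1 = (236 - 15^2)/1 = 11/1 = 11, a_1 = floor((15 + 15)/11) = 2.
  m_2 = 11*2 - 15 = 7, d_2 = (236 - 7^2)/11 = 187/11 = 17, a_2 = floor((15 + 7)/17) = 1.
  m_3 = 17*1 - 7 = 10, d_3 = (236 - 10^2)/17 = 136/17 = 8, a_3 = floor((15 + 10)/8) = 3.
  m_4 = 8*3 - 10 = 14, d_4 = (236 - 14^2)/8 = 40/8 = 5, a_4 = floor((15 + 14)/5) = 5.
  m_5 = 5*5 - 14 = 11, d_5 = (236 - 11^2)/5 = 115/5 = 23, a_5 = floor((15 + 11)/23) = 1.
  m_6 = 23*1 - 11 = 12, d_6 = (236 - 12^2)/23 = 92/23 = 4, a_6 = floor((15 + 12)/4) = 6.
  m_7 = 4*6 - 12 = 12, d_7 = (236 - 12^2)/4 = 92/4 = 23, a_7 = floor((15 + 12)/23) = 1.
  m_8 = 23*1 - 12 = 11, d_8 = (236 - 11^2)/23 = 115/23 = 5, a_8 = floor((15 + 11)/5) = 5.
  m_9 = 5*5 - 11 = 14, d_9 = (236 - 14^2)/5 = 40/5 = 8, a_9 = floor((15 + 14)/8) = 3.
  m_10 = 8*3 - 14 = 10, d_10 = (236 - 10^2)/8 = 136/8 = 17, a_10 = floor((15 + 10)/17) = 1.
  m_11 = 17*1 - 10 = 7, d_11 = (236 - 7^2)/17 = 187/17 = 11, a_11 = floor((15 + 7)/11) = 2.
  m_12 = 11*2 - 7 = 15, d_12 = (236 - 15^2)/11 = 11/11 = 1, a_12 = floor((15 + 15)/1) = 30.
  m_13 = 1*30 - 15 = 15, d_13 = (236 - 15^2)/1 = 11/1 = 11: (m_13, d_13) = (m_1, d_1) = (15, 11), so from here the quotients repeat a_1, ..., a_12; the period length is 12.
So sqrt(236) = [15; (2, 1, 3, 5, 1, 6, 1, 5, 3, 1, 2, 30)] with period length k = 12.
k is even, so the fundamental solution of x^2 - 236y^2 = 1 is (p_{k-1}, q_{k-1}) = (p_11, q_11); compute convergents through index 11.
Convergents (p_i = a_i*p_{i-1} + p_{i-2}, q_i = a_i*q_{i-1} + q_{i-2} with p_{-2}=0, p_{-1}=1, q_{-2}=1, q_{-1}=0):
  i=0: a_0=15, p_0 = 15*1 + 0 = 15, q_0 = 15*0 + 1 = 1.
  i=1: a_1=2, p_1 = 2*15 + 1 = 31, q_1 = 2*1 + 0 = 2.
  i=2: a_2=1, p_2 = 1*31 + 15 = 46, q_2 = 1*2 + 1 = 3.
  i=3: a_3=3, p_3 = 3*46 + 31 = 169, q_3 = 3*3 + 2 = 11.
  i=4: a_4=5, p_4 = 5*169 + 46 = 891, q_4 = 5*11 + 3 = 58.
  i=5: a_5=1, p_5 = 1*891 + 169 = 1060, q_5 = 1*58 + 11 = 69.
  i=6: a_6=6, p_6 = 6*1060 + 891 = 7251, q_6 = 6*69 + 58 = 472.
  i=7: a_7=1, p_7 = 1*7251 + 1060 = 8311, q_7 = 1*472 + 69 = 541.
  i=8: a_8=5, p_8 = 5*8311 + 7251 = 48806, q_8 = 5*541 + 472 = 3177.
  i=9: a_9=3, p_9 = 3*48806 + 8311 = 154729, q_9 = 3*3177 + 541 = 10072.
  i=10: a_10=1, p_10 = 1*154729 + 48806 = 203535, q_10 = 1*10072 + 3177 = 13249.
  i=11: a_11=2, p_11 = 2*203535 + 154729 = 561799, q_11 = 2*13249 + 10072 = 36570.
Check: 561799^2 - 236*36570^2 = 315618116401 - 315618116400 = 1, so (x, y) = (561799, 36570) solves the equation, and by the theorem it is the least positive solution.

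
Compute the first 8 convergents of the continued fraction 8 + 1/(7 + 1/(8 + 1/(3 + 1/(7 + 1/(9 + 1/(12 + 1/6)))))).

Using the convergent recurrence p_i = a_i*p_{i-1} + p_{i-2}, q_i = a_i*q_{i-1} + q_{i-2} with p_{-2}=0, p_{-1}=1, q_{-2}=1, q_{-1}=0:
  i=0: a_0=8, p_0 = 8*1 + 0 = 8, q_0 = 8*0 + 1 = 1.
  i=1: a_1=7, p_1 = 7*8 + 1 = 57, q_1 = 7*1 + 0 = 7.
  i=2: a_2=8, p_2 = 8*57 + 8 = 464, q_2 = 8*7 + 1 = 57.
  i=3: a_3=3, p_3 = 3*464 + 57 = 1449, q_3 = 3*57 + 7 = 178.
  i=4: a_4=7, p_4 = 7*1449 + 464 = 10607, q_4 = 7*178 + 57 = 1303.
  i=5: a_5=9, p_5 = 9*10607 + 1449 = 96912, q_5 = 9*1303 + 178 = 11905.
  i=6: a_6=12, p_6 = 12*96912 + 10607 = 1173551, q_6 = 12*11905 + 1303 = 144163.
  i=7: a_7=6, p_7 = 6*1173551 + 96912 = 7138218, q_7 = 6*144163 + 11905 = 876883.

8/1, 57/7, 464/57, 1449/178, 10607/1303, 96912/11905, 1173551/144163, 7138218/876883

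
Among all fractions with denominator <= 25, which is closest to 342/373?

Expand x = 342/373 as a continued fraction with the Euclidean algorithm:
  342 = 0*373 + 342, so a_0 = 0.
  373 = 1*342 + 31, so a_1 = 1.
  342 = 11*31 + 1, so a_2 = 11.
  31 = 31*1 + 0, so a_3 = 31.
so x = [0; 1, 11, 31].
Convergents (p_i = a_i*p_{i-1} + p_{i-2}, q_i = a_i*q_{i-1} + q_{i-2} with p_{-2}=0, p_{-1}=1, q_{-2}=1, q_{-1}=0), until the denominator exceeds 25:
  i=0: a_0=0, p_0 = 0*1 + 0 = 0, q_0 = 0*0 + 1 = 1.
  i=1: a_1=1, p_1 = 1*0 + 1 = 1, q_1 = 1*1 + 0 = 1.
  i=2: a_2=11, p_2 = 11*1 + 0 = 11, q_2 = 11*1 + 1 = 12.
  i=3: a_3=31, p_3 = 31*11 + 1 = 342, q_3 = 31*12 + 1 = 373.
q_3 = 373 > 25, so the last convergent with denominator <= 25 is p_2/q_2 = 11/12.
The closest fraction with denominator <= 25 is either p_2/q_2 or the intermediate fraction (k*p_2 + p_1)/(k*q_2 + q_1) with the largest k >= 1 whose denominator stays <= 25; these approach x as k grows, and every other convergent or intermediate fraction in range is farther away.
Largest k: floor((25 - q_1)/q_2) = floor((25 - 1)/12) = 2.
That gives (2*11 + 1)/(2*12 + 1) = 23/25.
Compare the errors: |x - 11/12| = |342*12 - 11*373|/(373*12) = 1/4476, and |x - 23/25| = |342*25 - 23*373|/(373*25) = 29/9325.
Cross-multiplying, 1*9325 = 9325 < 129804 = 29*4476, so 1/4476 is smaller: the convergent 11/12 is closer to x than 23/25.

11/12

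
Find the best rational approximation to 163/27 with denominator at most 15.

91/15

Expand x = 163/27 as a continued fraction with the Euclidean algorithm:
  163 = 6*27 + 1, so a_0 = 6.
  27 = 27*1 + 0, so a_1 = 27.
so x = [6; 27].
Convergents (p_i = a_i*p_{i-1} + p_{i-2}, q_i = a_i*q_{i-1} + q_{i-2} with p_{-2}=0, p_{-1}=1, q_{-2}=1, q_{-1}=0), until the denominator exceeds 15:
  i=0: a_0=6, p_0 = 6*1 + 0 = 6, q_0 = 6*0 + 1 = 1.
  i=1: a_1=27, p_1 = 27*6 + 1 = 163, q_1 = 27*1 + 0 = 27.
q_1 = 27 > 15, so the last convergent with denominator <= 15 is p_0/q_0 = 6/1.
The closest fraction with denominator <= 15 is either p_0/q_0 or the intermediate fraction (k*p_0 + p_{-1})/(k*q_0 + q_{-1}) with the largest k >= 1 whose denominator stays <= 15; these approach x as k grows, and every other convergent or intermediate fraction in range is farther away.
Largest k: floor((15 - q_{-1})/q_0) = floor((15 - 0)/1) = 15 (using the seeds p_{-1} = 1, q_{-1} = 0).
That gives (15*6 + 1)/(15*1 + 0) = 91/15.
Compare the errors: |x - 6/1| = |163*1 - 6*27|/(27*1) = 1/27, and |x - 91/15| = |163*15 - 91*27|/(27*15) = 12/405.
Cross-multiplying, 12*27 = 324 < 405 = 1*405, so 12/405 is smaller: the intermediate fraction 91/15 is closer to x than 6/1.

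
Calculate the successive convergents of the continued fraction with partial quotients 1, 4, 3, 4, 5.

1/1, 5/4, 16/13, 69/56, 361/293

Using the convergent recurrence p_i = a_i*p_{i-1} + p_{i-2}, q_i = a_i*q_{i-1} + q_{i-2} with p_{-2}=0, p_{-1}=1, q_{-2}=1, q_{-1}=0:
  i=0: a_0=1, p_0 = 1*1 + 0 = 1, q_0 = 1*0 + 1 = 1.
  i=1: a_1=4, p_1 = 4*1 + 1 = 5, q_1 = 4*1 + 0 = 4.
  i=2: a_2=3, p_2 = 3*5 + 1 = 16, q_2 = 3*4 + 1 = 13.
  i=3: a_3=4, p_3 = 4*16 + 5 = 69, q_3 = 4*13 + 4 = 56.
  i=4: a_4=5, p_4 = 5*69 + 16 = 361, q_4 = 5*56 + 13 = 293.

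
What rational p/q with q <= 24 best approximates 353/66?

Expand x = 353/66 as a continued fraction with the Euclidean algorithm:
  353 = 5*66 + 23, so a_0 = 5.
  66 = 2*23 + 20, so a_1 = 2.
  23 = 1*20 + 3, so a_2 = 1.
  20 = 6*3 + 2, so a_3 = 6.
  3 = 1*2 + 1, so a_4 = 1.
  2 = 2*1 + 0, so a_5 = 2.
so x = [5; 2, 1, 6, 1, 2].
Convergents (p_i = a_i*p_{i-1} + p_{i-2}, q_i = a_i*q_{i-1} + q_{i-2} with p_{-2}=0, p_{-1}=1, q_{-2}=1, q_{-1}=0), until the denominator exceeds 24:
  i=0: a_0=5, p_0 = 5*1 + 0 = 5, q_0 = 5*0 + 1 = 1.
  i=1: a_1=2, p_1 = 2*5 + 1 = 11, q_1 = 2*1 + 0 = 2.
  i=2: a_2=1, p_2 = 1*11 + 5 = 16, q_2 = 1*2 + 1 = 3.
  i=3: a_3=6, p_3 = 6*16 + 11 = 107, q_3 = 6*3 + 2 = 20.
  i=4: a_4=1, p_4 = 1*107 + 16 = 123, q_4 = 1*20 + 3 = 23.
  i=5: a_5=2, p_5 = 2*123 + 107 = 353, q_5 = 2*23 + 20 = 66.
q_5 = 66 > 24, so the last convergent with denominator <= 24 is p_4/q_4 = 123/23.
The closest fraction with denominator <= 24 is either p_4/q_4 or the intermediate fraction (k*p_4 + p_3)/(k*q_4 + q_3) with the largest k >= 1 whose denominator stays <= 24; these approach x as k grows, and every other convergent or intermediate fraction in range is farther away.
Largest k: floor((24 - q_3)/q_4) = floor((24 - 20)/23) = 0.
Since k = 0, no intermediate fraction beyond p_4/q_4 has denominator <= 24, so the convergent 123/23 is the closest (its error is |353*23 - 123*66|/(66*23) = 1/1518).

123/23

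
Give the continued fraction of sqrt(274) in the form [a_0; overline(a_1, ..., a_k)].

Write x_i = (sqrt(274) + m_i)/d_i with (m_0, d_0) = (0, 1). a_0 = floor(sqrt(274)) = 16, since 16^2 = 256 <= 274 < 289 = 17^2.
Iterate m_{i+1} = d_i*a_i - m_i, d_{i+1} = (274 - m_{i+1}^2)/d_i, a_{i+1} = floor((a_0 + m_{i+1})/d_{i+1}):
  m_1 = 1*16 - 0 = 16, d_1 = (274 - 16^2)/1 = 18/1 = 18, a_1 = floor((16 + 16)/18) = 1.
  m_2 = 18*1 - 16 = 2, d_2 = (274 - 2^2)/18 = 270/18 = 15, a_2 = floor((16 + 2)/15) = 1.
  m_3 = 15*1 - 2 = 13, d_3 = (274 - 13^2)/15 = 105/15 = 7, a_3 = floor((16 + 13)/7) = 4.
  m_4 = 7*4 - 13 = 15, d_4 = (274 - 15^2)/7 = 49/7 = 7, a_4 = floor((16 + 15)/7) = 4.
  m_5 = 7*4 - 15 = 13, d_5 = (274 - 13^2)/7 = 105/7 = 15, a_5 = floor((16 + 13)/15) = 1.
  m_6 = 15*1 - 13 = 2, d_6 = (274 - 2^2)/15 = 270/15 = 18, a_6 = floor((16 + 2)/18) = 1.
  m_7 = 18*1 - 2 = 16, d_7 = (274 - 16^2)/18 = 18/18 = 1, a_7 = floor((16 + 16)/1) = 32.
  m_8 = 1*32 - 16 = 16, d_8 = (274 - 16^2)/1 = 18/1 = 18: (m_8, d_8) = (m_1, d_1) = (16, 18), so from here the quotients repeat a_1, ..., a_7; the period length is 7.
Hence the expansion of sqrt(274) is a_0 = 16 followed by the repeating block 1, 1, 4, 4, 1, 1, 32 (period 7).

[16; overline(1, 1, 4, 4, 1, 1, 32)]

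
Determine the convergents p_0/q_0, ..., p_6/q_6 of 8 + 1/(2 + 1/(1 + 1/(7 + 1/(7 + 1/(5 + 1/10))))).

8/1, 17/2, 25/3, 192/23, 1369/164, 7037/843, 71739/8594

Using the convergent recurrence p_i = a_i*p_{i-1} + p_{i-2}, q_i = a_i*q_{i-1} + q_{i-2} with p_{-2}=0, p_{-1}=1, q_{-2}=1, q_{-1}=0:
  i=0: a_0=8, p_0 = 8*1 + 0 = 8, q_0 = 8*0 + 1 = 1.
  i=1: a_1=2, p_1 = 2*8 + 1 = 17, q_1 = 2*1 + 0 = 2.
  i=2: a_2=1, p_2 = 1*17 + 8 = 25, q_2 = 1*2 + 1 = 3.
  i=3: a_3=7, p_3 = 7*25 + 17 = 192, q_3 = 7*3 + 2 = 23.
  i=4: a_4=7, p_4 = 7*192 + 25 = 1369, q_4 = 7*23 + 3 = 164.
  i=5: a_5=5, p_5 = 5*1369 + 192 = 7037, q_5 = 5*164 + 23 = 843.
  i=6: a_6=10, p_6 = 10*7037 + 1369 = 71739, q_6 = 10*843 + 164 = 8594.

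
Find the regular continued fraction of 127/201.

[0; 1, 1, 1, 2, 1, 1, 10]

Run the Euclidean algorithm on 127 and 201; the successive quotients are the partial quotients a_0, a_1, ... (each step inverts the fractional part left over by the previous one):
  127 = 0*201 + 127, so a_0 = 0.
  201 = 1*127 + 74, so a_1 = 1.
  127 = 1*74 + 53, so a_2 = 1.
  74 = 1*53 + 21, so a_3 = 1.
  53 = 2*21 + 11, so a_4 = 2.
  21 = 1*11 + 10, so a_5 = 1.
  11 = 1*10 + 1, so a_6 = 1.
  10 = 10*1 + 0, so a_7 = 10.
The remainder reaches 0 after 8 divisions, so the expansion has 8 partial quotients, read off in order.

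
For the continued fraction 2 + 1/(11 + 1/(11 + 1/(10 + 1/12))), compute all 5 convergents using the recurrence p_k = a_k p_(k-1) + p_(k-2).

Using the convergent recurrence p_i = a_i*p_{i-1} + p_{i-2}, q_i = a_i*q_{i-1} + q_{i-2} with p_{-2}=0, p_{-1}=1, q_{-2}=1, q_{-1}=0:
  i=0: a_0=2, p_0 = 2*1 + 0 = 2, q_0 = 2*0 + 1 = 1.
  i=1: a_1=11, p_1 = 11*2 + 1 = 23, q_1 = 11*1 + 0 = 11.
  i=2: a_2=11, p_2 = 11*23 + 2 = 255, q_2 = 11*11 + 1 = 122.
  i=3: a_3=10, p_3 = 10*255 + 23 = 2573, q_3 = 10*122 + 11 = 1231.
  i=4: a_4=12, p_4 = 12*2573 + 255 = 31131, q_4 = 12*1231 + 122 = 14894.

2/1, 23/11, 255/122, 2573/1231, 31131/14894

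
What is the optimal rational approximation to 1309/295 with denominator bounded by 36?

Expand x = 1309/295 as a continued fraction with the Euclidean algorithm:
  1309 = 4*295 + 129, so a_0 = 4.
  295 = 2*129 + 37, so a_1 = 2.
  129 = 3*37 + 18, so a_2 = 3.
  37 = 2*18 + 1, so a_3 = 2.
  18 = 18*1 + 0, so a_4 = 18.
so x = [4; 2, 3, 2, 18].
Convergents (p_i = a_i*p_{i-1} + p_{i-2}, q_i = a_i*q_{i-1} + q_{i-2} with p_{-2}=0, p_{-1}=1, q_{-2}=1, q_{-1}=0), until the denominator exceeds 36:
  i=0: a_0=4, p_0 = 4*1 + 0 = 4, q_0 = 4*0 + 1 = 1.
  i=1: a_1=2, p_1 = 2*4 + 1 = 9, q_1 = 2*1 + 0 = 2.
  i=2: a_2=3, p_2 = 3*9 + 4 = 31, q_2 = 3*2 + 1 = 7.
  i=3: a_3=2, p_3 = 2*31 + 9 = 71, q_3 = 2*7 + 2 = 16.
  i=4: a_4=18, p_4 = 18*71 + 31 = 1309, q_4 = 18*16 + 7 = 295.
q_4 = 295 > 36, so the last convergent with denominator <= 36 is p_3/q_3 = 71/16.
The closest fraction with denominator <= 36 is either p_3/q_3 or the intermediate fraction (k*p_3 + p_2)/(k*q_3 + q_2) with the largest k >= 1 whose denominator stays <= 36; these approach x as k grows, and every other convergent or intermediate fraction in range is farther away.
Largest k: floor((36 - q_2)/q_3) = floor((36 - 7)/16) = 1.
That gives (1*71 + 31)/(1*16 + 7) = 102/23.
Compare the errors: |x - 71/16| = |1309*16 - 71*295|/(295*16) = 1/4720, and |x - 102/23| = |1309*23 - 102*295|/(295*23) = 17/6785.
Cross-multiplying, 1*6785 = 6785 < 80240 = 17*4720, so 1/4720 is smaller: the convergent 71/16 is closer to x than 102/23.

71/16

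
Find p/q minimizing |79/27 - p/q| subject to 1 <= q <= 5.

3/1

Expand x = 79/27 as a continued fraction with the Euclidean algorithm:
  79 = 2*27 + 25, so a_0 = 2.
  27 = 1*25 + 2, so a_1 = 1.
  25 = 12*2 + 1, so a_2 = 12.
  2 = 2*1 + 0, so a_3 = 2.
so x = [2; 1, 12, 2].
Convergents (p_i = a_i*p_{i-1} + p_{i-2}, q_i = a_i*q_{i-1} + q_{i-2} with p_{-2}=0, p_{-1}=1, q_{-2}=1, q_{-1}=0), until the denominator exceeds 5:
  i=0: a_0=2, p_0 = 2*1 + 0 = 2, q_0 = 2*0 + 1 = 1.
  i=1: a_1=1, p_1 = 1*2 + 1 = 3, q_1 = 1*1 + 0 = 1.
  i=2: a_2=12, p_2 = 12*3 + 2 = 38, q_2 = 12*1 + 1 = 13.
q_2 = 13 > 5, so the last convergent with denominator <= 5 is p_1/q_1 = 3/1.
The closest fraction with denominator <= 5 is either p_1/q_1 or the intermediate fraction (k*p_1 + p_0)/(k*q_1 + q_0) with the largest k >= 1 whose denominator stays <= 5; these approach x as k grows, and every other convergent or intermediate fraction in range is farther away.
Largest k: floor((5 - q_0)/q_1) = floor((5 - 1)/1) = 4.
That gives (4*3 + 2)/(4*1 + 1) = 14/5.
Compare the errors: |x - 3/1| = |79*1 - 3*27|/(27*1) = 2/27, and |x - 14/5| = |79*5 - 14*27|/(27*5) = 17/135.
Cross-multiplying, 2*135 = 270 < 459 = 17*27, so 2/27 is smaller: the convergent 3/1 is closer to x than 14/5.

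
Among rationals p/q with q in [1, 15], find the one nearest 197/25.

Expand x = 197/25 as a continued fraction with the Euclidean algorithm:
  197 = 7*25 + 22, so a_0 = 7.
  25 = 1*22 + 3, so a_1 = 1.
  22 = 7*3 + 1, so a_2 = 7.
  3 = 3*1 + 0, so a_3 = 3.
so x = [7; 1, 7, 3].
Convergents (p_i = a_i*p_{i-1} + p_{i-2}, q_i = a_i*q_{i-1} + q_{i-2} with p_{-2}=0, p_{-1}=1, q_{-2}=1, q_{-1}=0), until the denominator exceeds 15:
  i=0: a_0=7, p_0 = 7*1 + 0 = 7, q_0 = 7*0 + 1 = 1.
  i=1: a_1=1, p_1 = 1*7 + 1 = 8, q_1 = 1*1 + 0 = 1.
  i=2: a_2=7, p_2 = 7*8 + 7 = 63, q_2 = 7*1 + 1 = 8.
  i=3: a_3=3, p_3 = 3*63 + 8 = 197, q_3 = 3*8 + 1 = 25.
q_3 = 25 > 15, so the last convergent with denominator <= 15 is p_2/q_2 = 63/8.
The closest fraction with denominator <= 15 is either p_2/q_2 or the intermediate fraction (k*p_2 + p_1)/(k*q_2 + q_1) with the largest k >= 1 whose denominator stays <= 15; these approach x as k grows, and every other convergent or intermediate fraction in range is farther away.
Largest k: floor((15 - q_1)/q_2) = floor((15 - 1)/8) = 1.
That gives (1*63 + 8)/(1*8 + 1) = 71/9.
Compare the errors: |x - 63/8| = |197*8 - 63*25|/(25*8) = 1/200, and |x - 71/9| = |197*9 - 71*25|/(25*9) = 2/225.
Cross-multiplying, 1*225 = 225 < 400 = 2*200, so 1/200 is smaller: the convergent 63/8 is closer to x than 71/9.

63/8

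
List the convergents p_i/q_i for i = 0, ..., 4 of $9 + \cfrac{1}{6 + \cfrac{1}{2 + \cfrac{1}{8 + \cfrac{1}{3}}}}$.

9/1, 55/6, 119/13, 1007/110, 3140/343

Using the convergent recurrence p_i = a_i*p_{i-1} + p_{i-2}, q_i = a_i*q_{i-1} + q_{i-2} with p_{-2}=0, p_{-1}=1, q_{-2}=1, q_{-1}=0:
  i=0: a_0=9, p_0 = 9*1 + 0 = 9, q_0 = 9*0 + 1 = 1.
  i=1: a_1=6, p_1 = 6*9 + 1 = 55, q_1 = 6*1 + 0 = 6.
  i=2: a_2=2, p_2 = 2*55 + 9 = 119, q_2 = 2*6 + 1 = 13.
  i=3: a_3=8, p_3 = 8*119 + 55 = 1007, q_3 = 8*13 + 6 = 110.
  i=4: a_4=3, p_4 = 3*1007 + 119 = 3140, q_4 = 3*110 + 13 = 343.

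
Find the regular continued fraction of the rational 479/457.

Run the Euclidean algorithm on 479 and 457; the successive quotients are the partial quotients a_0, a_1, ... (each step inverts the fractional part left over by the previous one):
  479 = 1*457 + 22, so a_0 = 1.
  457 = 20*22 + 17, so a_1 = 20.
  22 = 1*17 + 5, so a_2 = 1.
  17 = 3*5 + 2, so a_3 = 3.
  5 = 2*2 + 1, so a_4 = 2.
  2 = 2*1 + 0, so a_5 = 2.
The remainder reaches 0 after 6 divisions, so the expansion has 6 partial quotients, read off in order.

[1; 20, 1, 3, 2, 2]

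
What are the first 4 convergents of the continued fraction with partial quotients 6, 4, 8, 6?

6/1, 25/4, 206/33, 1261/202

Using the convergent recurrence p_i = a_i*p_{i-1} + p_{i-2}, q_i = a_i*q_{i-1} + q_{i-2} with p_{-2}=0, p_{-1}=1, q_{-2}=1, q_{-1}=0:
  i=0: a_0=6, p_0 = 6*1 + 0 = 6, q_0 = 6*0 + 1 = 1.
  i=1: a_1=4, p_1 = 4*6 + 1 = 25, q_1 = 4*1 + 0 = 4.
  i=2: a_2=8, p_2 = 8*25 + 6 = 206, q_2 = 8*4 + 1 = 33.
  i=3: a_3=6, p_3 = 6*206 + 25 = 1261, q_3 = 6*33 + 4 = 202.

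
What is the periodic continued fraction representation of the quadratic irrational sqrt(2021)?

[44; (1, 21, 2, 21, 1, 88)]

Write x_i = (sqrt(2021) + m_i)/d_i with (m_0, d_0) = (0, 1). a_0 = floor(sqrt(2021)) = 44, since 44^2 = 1936 <= 2021 < 2025 = 45^2.
Iterate m_{i+1} = d_i*a_i - m_i, d_{i+1} = (2021 - m_{i+1}^2)/d_i, a_{i+1} = floor((a_0 + m_{i+1})/d_{i+1}):
  m_1 = 1*44 - 0 = 44, d_1 = (2021 - 44^2)/1 = 85/1 = 85, a_1 = floor((44 + 44)/85) = 1.
  m_2 = 85*1 - 44 = 41, d_2 = (2021 - 41^2)/85 = 340/85 = 4, a_2 = floor((44 + 41)/4) = 21.
  m_3 = 4*21 - 41 = 43, d_3 = (2021 - 43^2)/4 = 172/4 = 43, a_3 = floor((44 + 43)/43) = 2.
  m_4 = 43*2 - 43 = 43, d_4 = (2021 - 43^2)/43 = 172/43 = 4, a_4 = floor((44 + 43)/4) = 21.
  m_5 = 4*21 - 43 = 41, d_5 = (2021 - 41^2)/4 = 340/4 = 85, a_5 = floor((44 + 41)/85) = 1.
  m_6 = 85*1 - 41 = 44, d_6 = (2021 - 44^2)/85 = 85/85 = 1, a_6 = floor((44 + 44)/1) = 88.
  m_7 = 1*88 - 44 = 44, d_7 = (2021 - 44^2)/1 = 85/1 = 85: (m_7, d_7) = (m_1, d_1) = (44, 85), so from here the quotients repeat a_1, ..., a_6; the period length is 6.
Hence the expansion of sqrt(2021) is a_0 = 44 followed by the repeating block 1, 21, 2, 21, 1, 88 (period 6).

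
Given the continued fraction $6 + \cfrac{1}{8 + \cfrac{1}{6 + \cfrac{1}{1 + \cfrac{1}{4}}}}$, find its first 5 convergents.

Using the convergent recurrence p_i = a_i*p_{i-1} + p_{i-2}, q_i = a_i*q_{i-1} + q_{i-2} with p_{-2}=0, p_{-1}=1, q_{-2}=1, q_{-1}=0:
  i=0: a_0=6, p_0 = 6*1 + 0 = 6, q_0 = 6*0 + 1 = 1.
  i=1: a_1=8, p_1 = 8*6 + 1 = 49, q_1 = 8*1 + 0 = 8.
  i=2: a_2=6, p_2 = 6*49 + 6 = 300, q_2 = 6*8 + 1 = 49.
  i=3: a_3=1, p_3 = 1*300 + 49 = 349, q_3 = 1*49 + 8 = 57.
  i=4: a_4=4, p_4 = 4*349 + 300 = 1696, q_4 = 4*57 + 49 = 277.

6/1, 49/8, 300/49, 349/57, 1696/277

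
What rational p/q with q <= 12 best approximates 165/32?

31/6

Expand x = 165/32 as a continued fraction with the Euclidean algorithm:
  165 = 5*32 + 5, so a_0 = 5.
  32 = 6*5 + 2, so a_1 = 6.
  5 = 2*2 + 1, so a_2 = 2.
  2 = 2*1 + 0, so a_3 = 2.
so x = [5; 6, 2, 2].
Convergents (p_i = a_i*p_{i-1} + p_{i-2}, q_i = a_i*q_{i-1} + q_{i-2} with p_{-2}=0, p_{-1}=1, q_{-2}=1, q_{-1}=0), until the denominator exceeds 12:
  i=0: a_0=5, p_0 = 5*1 + 0 = 5, q_0 = 5*0 + 1 = 1.
  i=1: a_1=6, p_1 = 6*5 + 1 = 31, q_1 = 6*1 + 0 = 6.
  i=2: a_2=2, p_2 = 2*31 + 5 = 67, q_2 = 2*6 + 1 = 13.
q_2 = 13 > 12, so the last convergent with denominator <= 12 is p_1/q_1 = 31/6.
The closest fraction with denominator <= 12 is either p_1/q_1 or the intermediate fraction (k*p_1 + p_0)/(k*q_1 + q_0) with the largest k >= 1 whose denominator stays <= 12; these approach x as k grows, and every other convergent or intermediate fraction in range is farther away.
Largest k: floor((12 - q_0)/q_1) = floor((12 - 1)/6) = 1.
That gives (1*31 + 5)/(1*6 + 1) = 36/7.
Compare the errors: |x - 31/6| = |165*6 - 31*32|/(32*6) = 2/192, and |x - 36/7| = |165*7 - 36*32|/(32*7) = 3/224.
Cross-multiplying, 2*224 = 448 < 576 = 3*192, so 2/192 is smaller: the convergent 31/6 is closer to x than 36/7.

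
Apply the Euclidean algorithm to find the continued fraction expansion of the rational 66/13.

[5; 13]

Run the Euclidean algorithm on 66 and 13; the successive quotients are the partial quotients a_0, a_1, ... (each step inverts the fractional part left over by the previous one):
  66 = 5*13 + 1, so a_0 = 5.
  13 = 13*1 + 0, so a_1 = 13.
The remainder reaches 0 after 2 divisions, so the expansion has 2 partial quotients, read off in order.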